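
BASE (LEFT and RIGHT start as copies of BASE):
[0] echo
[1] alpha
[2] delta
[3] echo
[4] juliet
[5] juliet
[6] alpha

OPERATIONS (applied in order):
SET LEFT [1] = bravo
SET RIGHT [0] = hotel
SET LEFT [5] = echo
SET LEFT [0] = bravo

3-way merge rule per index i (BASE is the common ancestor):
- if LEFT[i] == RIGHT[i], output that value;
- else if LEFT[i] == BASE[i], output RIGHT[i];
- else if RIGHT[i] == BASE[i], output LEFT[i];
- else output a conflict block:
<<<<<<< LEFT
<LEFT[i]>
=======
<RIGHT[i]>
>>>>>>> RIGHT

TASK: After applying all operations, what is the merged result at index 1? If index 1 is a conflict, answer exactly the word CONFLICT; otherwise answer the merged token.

Answer: bravo

Derivation:
Final LEFT:  [bravo, bravo, delta, echo, juliet, echo, alpha]
Final RIGHT: [hotel, alpha, delta, echo, juliet, juliet, alpha]
i=0: BASE=echo L=bravo R=hotel all differ -> CONFLICT
i=1: L=bravo, R=alpha=BASE -> take LEFT -> bravo
i=2: L=delta R=delta -> agree -> delta
i=3: L=echo R=echo -> agree -> echo
i=4: L=juliet R=juliet -> agree -> juliet
i=5: L=echo, R=juliet=BASE -> take LEFT -> echo
i=6: L=alpha R=alpha -> agree -> alpha
Index 1 -> bravo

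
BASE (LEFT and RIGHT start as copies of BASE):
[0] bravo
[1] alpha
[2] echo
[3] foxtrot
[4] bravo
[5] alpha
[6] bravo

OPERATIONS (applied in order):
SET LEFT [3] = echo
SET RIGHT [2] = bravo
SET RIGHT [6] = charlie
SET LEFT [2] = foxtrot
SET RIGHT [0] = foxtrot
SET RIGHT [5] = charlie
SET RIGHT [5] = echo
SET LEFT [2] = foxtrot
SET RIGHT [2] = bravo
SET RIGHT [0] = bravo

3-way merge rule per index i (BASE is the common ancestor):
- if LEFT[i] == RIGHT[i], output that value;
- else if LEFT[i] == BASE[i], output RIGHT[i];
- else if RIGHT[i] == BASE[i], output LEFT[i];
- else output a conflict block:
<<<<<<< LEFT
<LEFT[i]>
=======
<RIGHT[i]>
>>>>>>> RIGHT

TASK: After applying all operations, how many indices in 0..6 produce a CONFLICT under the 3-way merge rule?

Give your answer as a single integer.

Answer: 1

Derivation:
Final LEFT:  [bravo, alpha, foxtrot, echo, bravo, alpha, bravo]
Final RIGHT: [bravo, alpha, bravo, foxtrot, bravo, echo, charlie]
i=0: L=bravo R=bravo -> agree -> bravo
i=1: L=alpha R=alpha -> agree -> alpha
i=2: BASE=echo L=foxtrot R=bravo all differ -> CONFLICT
i=3: L=echo, R=foxtrot=BASE -> take LEFT -> echo
i=4: L=bravo R=bravo -> agree -> bravo
i=5: L=alpha=BASE, R=echo -> take RIGHT -> echo
i=6: L=bravo=BASE, R=charlie -> take RIGHT -> charlie
Conflict count: 1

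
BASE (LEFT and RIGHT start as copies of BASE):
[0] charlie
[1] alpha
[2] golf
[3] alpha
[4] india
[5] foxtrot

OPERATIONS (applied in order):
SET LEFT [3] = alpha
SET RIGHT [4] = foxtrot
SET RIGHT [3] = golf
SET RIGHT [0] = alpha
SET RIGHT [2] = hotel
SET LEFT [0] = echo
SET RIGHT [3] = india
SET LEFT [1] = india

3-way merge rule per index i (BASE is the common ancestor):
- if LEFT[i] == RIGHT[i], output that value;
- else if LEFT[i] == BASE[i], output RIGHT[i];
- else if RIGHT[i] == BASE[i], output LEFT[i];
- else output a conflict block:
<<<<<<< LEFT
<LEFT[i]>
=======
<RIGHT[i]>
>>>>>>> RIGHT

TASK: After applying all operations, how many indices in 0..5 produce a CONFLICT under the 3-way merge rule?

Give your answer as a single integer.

Final LEFT:  [echo, india, golf, alpha, india, foxtrot]
Final RIGHT: [alpha, alpha, hotel, india, foxtrot, foxtrot]
i=0: BASE=charlie L=echo R=alpha all differ -> CONFLICT
i=1: L=india, R=alpha=BASE -> take LEFT -> india
i=2: L=golf=BASE, R=hotel -> take RIGHT -> hotel
i=3: L=alpha=BASE, R=india -> take RIGHT -> india
i=4: L=india=BASE, R=foxtrot -> take RIGHT -> foxtrot
i=5: L=foxtrot R=foxtrot -> agree -> foxtrot
Conflict count: 1

Answer: 1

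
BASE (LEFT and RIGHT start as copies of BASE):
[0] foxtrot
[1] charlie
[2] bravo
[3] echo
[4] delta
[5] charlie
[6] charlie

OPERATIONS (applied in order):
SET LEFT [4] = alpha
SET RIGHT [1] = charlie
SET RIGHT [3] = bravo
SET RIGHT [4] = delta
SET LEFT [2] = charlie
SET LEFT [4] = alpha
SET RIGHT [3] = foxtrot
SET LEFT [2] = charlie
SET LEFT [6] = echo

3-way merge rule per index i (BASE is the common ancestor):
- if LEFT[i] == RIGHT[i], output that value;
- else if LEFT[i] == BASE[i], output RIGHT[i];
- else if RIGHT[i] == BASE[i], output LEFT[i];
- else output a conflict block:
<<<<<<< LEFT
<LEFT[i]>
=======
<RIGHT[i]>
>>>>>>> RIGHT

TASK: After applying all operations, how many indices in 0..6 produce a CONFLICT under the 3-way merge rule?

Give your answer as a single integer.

Final LEFT:  [foxtrot, charlie, charlie, echo, alpha, charlie, echo]
Final RIGHT: [foxtrot, charlie, bravo, foxtrot, delta, charlie, charlie]
i=0: L=foxtrot R=foxtrot -> agree -> foxtrot
i=1: L=charlie R=charlie -> agree -> charlie
i=2: L=charlie, R=bravo=BASE -> take LEFT -> charlie
i=3: L=echo=BASE, R=foxtrot -> take RIGHT -> foxtrot
i=4: L=alpha, R=delta=BASE -> take LEFT -> alpha
i=5: L=charlie R=charlie -> agree -> charlie
i=6: L=echo, R=charlie=BASE -> take LEFT -> echo
Conflict count: 0

Answer: 0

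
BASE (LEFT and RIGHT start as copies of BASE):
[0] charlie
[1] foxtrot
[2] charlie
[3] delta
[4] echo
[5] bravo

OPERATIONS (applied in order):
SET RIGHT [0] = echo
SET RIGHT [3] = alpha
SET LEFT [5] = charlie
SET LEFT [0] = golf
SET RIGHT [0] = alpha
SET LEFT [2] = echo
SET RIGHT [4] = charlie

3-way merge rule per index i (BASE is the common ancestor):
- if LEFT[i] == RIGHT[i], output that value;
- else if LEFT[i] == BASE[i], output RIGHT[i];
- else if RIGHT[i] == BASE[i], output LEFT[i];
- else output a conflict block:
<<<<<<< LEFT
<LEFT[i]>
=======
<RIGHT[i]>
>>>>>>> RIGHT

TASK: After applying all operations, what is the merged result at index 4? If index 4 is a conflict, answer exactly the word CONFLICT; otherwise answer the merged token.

Final LEFT:  [golf, foxtrot, echo, delta, echo, charlie]
Final RIGHT: [alpha, foxtrot, charlie, alpha, charlie, bravo]
i=0: BASE=charlie L=golf R=alpha all differ -> CONFLICT
i=1: L=foxtrot R=foxtrot -> agree -> foxtrot
i=2: L=echo, R=charlie=BASE -> take LEFT -> echo
i=3: L=delta=BASE, R=alpha -> take RIGHT -> alpha
i=4: L=echo=BASE, R=charlie -> take RIGHT -> charlie
i=5: L=charlie, R=bravo=BASE -> take LEFT -> charlie
Index 4 -> charlie

Answer: charlie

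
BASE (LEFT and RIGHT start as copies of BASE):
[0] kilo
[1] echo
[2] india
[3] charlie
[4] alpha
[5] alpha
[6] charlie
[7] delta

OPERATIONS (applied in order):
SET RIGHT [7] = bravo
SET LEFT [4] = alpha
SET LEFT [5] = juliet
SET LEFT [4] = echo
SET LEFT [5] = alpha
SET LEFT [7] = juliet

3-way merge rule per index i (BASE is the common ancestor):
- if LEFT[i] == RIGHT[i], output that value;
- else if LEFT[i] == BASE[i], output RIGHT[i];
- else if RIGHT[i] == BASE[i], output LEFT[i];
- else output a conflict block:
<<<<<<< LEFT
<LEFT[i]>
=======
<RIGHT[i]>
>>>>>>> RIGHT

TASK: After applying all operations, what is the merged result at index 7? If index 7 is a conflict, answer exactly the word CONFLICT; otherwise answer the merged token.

Final LEFT:  [kilo, echo, india, charlie, echo, alpha, charlie, juliet]
Final RIGHT: [kilo, echo, india, charlie, alpha, alpha, charlie, bravo]
i=0: L=kilo R=kilo -> agree -> kilo
i=1: L=echo R=echo -> agree -> echo
i=2: L=india R=india -> agree -> india
i=3: L=charlie R=charlie -> agree -> charlie
i=4: L=echo, R=alpha=BASE -> take LEFT -> echo
i=5: L=alpha R=alpha -> agree -> alpha
i=6: L=charlie R=charlie -> agree -> charlie
i=7: BASE=delta L=juliet R=bravo all differ -> CONFLICT
Index 7 -> CONFLICT

Answer: CONFLICT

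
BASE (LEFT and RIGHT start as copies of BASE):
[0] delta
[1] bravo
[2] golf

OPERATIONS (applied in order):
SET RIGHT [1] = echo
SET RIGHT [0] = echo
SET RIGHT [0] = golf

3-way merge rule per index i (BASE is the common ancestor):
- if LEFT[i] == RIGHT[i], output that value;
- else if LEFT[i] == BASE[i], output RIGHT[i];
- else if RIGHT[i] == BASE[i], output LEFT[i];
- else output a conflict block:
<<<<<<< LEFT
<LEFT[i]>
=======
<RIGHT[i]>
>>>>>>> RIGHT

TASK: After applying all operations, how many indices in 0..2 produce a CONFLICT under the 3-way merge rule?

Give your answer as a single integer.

Answer: 0

Derivation:
Final LEFT:  [delta, bravo, golf]
Final RIGHT: [golf, echo, golf]
i=0: L=delta=BASE, R=golf -> take RIGHT -> golf
i=1: L=bravo=BASE, R=echo -> take RIGHT -> echo
i=2: L=golf R=golf -> agree -> golf
Conflict count: 0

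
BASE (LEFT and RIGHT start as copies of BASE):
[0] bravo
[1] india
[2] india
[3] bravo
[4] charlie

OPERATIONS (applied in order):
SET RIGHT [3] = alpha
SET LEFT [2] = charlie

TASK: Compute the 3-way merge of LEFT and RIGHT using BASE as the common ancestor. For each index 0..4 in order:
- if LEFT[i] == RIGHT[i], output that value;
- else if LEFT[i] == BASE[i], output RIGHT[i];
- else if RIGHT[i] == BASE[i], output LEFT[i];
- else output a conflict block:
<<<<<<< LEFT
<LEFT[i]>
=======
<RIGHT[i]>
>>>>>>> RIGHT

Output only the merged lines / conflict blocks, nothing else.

Answer: bravo
india
charlie
alpha
charlie

Derivation:
Final LEFT:  [bravo, india, charlie, bravo, charlie]
Final RIGHT: [bravo, india, india, alpha, charlie]
i=0: L=bravo R=bravo -> agree -> bravo
i=1: L=india R=india -> agree -> india
i=2: L=charlie, R=india=BASE -> take LEFT -> charlie
i=3: L=bravo=BASE, R=alpha -> take RIGHT -> alpha
i=4: L=charlie R=charlie -> agree -> charlie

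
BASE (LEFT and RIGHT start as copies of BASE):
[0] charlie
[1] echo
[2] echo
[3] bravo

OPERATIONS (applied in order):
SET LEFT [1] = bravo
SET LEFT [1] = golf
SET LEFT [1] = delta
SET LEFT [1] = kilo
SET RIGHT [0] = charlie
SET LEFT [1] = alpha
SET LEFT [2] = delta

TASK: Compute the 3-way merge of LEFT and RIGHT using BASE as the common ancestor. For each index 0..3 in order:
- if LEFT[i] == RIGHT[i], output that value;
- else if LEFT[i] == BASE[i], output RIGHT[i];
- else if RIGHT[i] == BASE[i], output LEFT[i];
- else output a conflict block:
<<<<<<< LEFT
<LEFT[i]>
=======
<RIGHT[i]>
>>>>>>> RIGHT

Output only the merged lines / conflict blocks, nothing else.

Final LEFT:  [charlie, alpha, delta, bravo]
Final RIGHT: [charlie, echo, echo, bravo]
i=0: L=charlie R=charlie -> agree -> charlie
i=1: L=alpha, R=echo=BASE -> take LEFT -> alpha
i=2: L=delta, R=echo=BASE -> take LEFT -> delta
i=3: L=bravo R=bravo -> agree -> bravo

Answer: charlie
alpha
delta
bravo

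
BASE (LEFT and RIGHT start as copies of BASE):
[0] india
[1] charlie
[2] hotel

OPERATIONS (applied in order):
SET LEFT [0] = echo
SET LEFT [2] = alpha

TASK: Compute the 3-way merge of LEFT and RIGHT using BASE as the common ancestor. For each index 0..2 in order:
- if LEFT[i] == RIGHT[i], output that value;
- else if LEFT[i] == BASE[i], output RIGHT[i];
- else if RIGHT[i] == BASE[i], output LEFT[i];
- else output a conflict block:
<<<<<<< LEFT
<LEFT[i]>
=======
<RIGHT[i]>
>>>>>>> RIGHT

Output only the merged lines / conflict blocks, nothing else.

Final LEFT:  [echo, charlie, alpha]
Final RIGHT: [india, charlie, hotel]
i=0: L=echo, R=india=BASE -> take LEFT -> echo
i=1: L=charlie R=charlie -> agree -> charlie
i=2: L=alpha, R=hotel=BASE -> take LEFT -> alpha

Answer: echo
charlie
alpha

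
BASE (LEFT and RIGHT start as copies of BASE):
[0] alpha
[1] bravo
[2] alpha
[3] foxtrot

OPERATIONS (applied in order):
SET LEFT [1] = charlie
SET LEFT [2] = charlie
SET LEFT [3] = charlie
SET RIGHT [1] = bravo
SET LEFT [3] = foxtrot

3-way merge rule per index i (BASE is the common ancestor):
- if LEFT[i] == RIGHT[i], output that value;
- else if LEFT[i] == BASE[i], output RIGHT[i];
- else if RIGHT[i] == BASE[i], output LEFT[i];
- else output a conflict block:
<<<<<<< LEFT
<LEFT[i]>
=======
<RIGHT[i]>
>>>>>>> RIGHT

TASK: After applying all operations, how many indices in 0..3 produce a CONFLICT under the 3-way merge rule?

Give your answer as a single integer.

Final LEFT:  [alpha, charlie, charlie, foxtrot]
Final RIGHT: [alpha, bravo, alpha, foxtrot]
i=0: L=alpha R=alpha -> agree -> alpha
i=1: L=charlie, R=bravo=BASE -> take LEFT -> charlie
i=2: L=charlie, R=alpha=BASE -> take LEFT -> charlie
i=3: L=foxtrot R=foxtrot -> agree -> foxtrot
Conflict count: 0

Answer: 0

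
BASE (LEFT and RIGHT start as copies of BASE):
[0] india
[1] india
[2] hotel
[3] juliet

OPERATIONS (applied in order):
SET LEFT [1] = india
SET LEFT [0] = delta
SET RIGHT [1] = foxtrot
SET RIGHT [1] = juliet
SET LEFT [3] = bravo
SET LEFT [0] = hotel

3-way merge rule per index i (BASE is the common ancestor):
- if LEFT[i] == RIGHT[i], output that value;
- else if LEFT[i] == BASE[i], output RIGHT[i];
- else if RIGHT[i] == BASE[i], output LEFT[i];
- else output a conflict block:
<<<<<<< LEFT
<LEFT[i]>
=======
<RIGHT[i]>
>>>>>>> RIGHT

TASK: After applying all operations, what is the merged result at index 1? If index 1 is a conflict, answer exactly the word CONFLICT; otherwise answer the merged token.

Answer: juliet

Derivation:
Final LEFT:  [hotel, india, hotel, bravo]
Final RIGHT: [india, juliet, hotel, juliet]
i=0: L=hotel, R=india=BASE -> take LEFT -> hotel
i=1: L=india=BASE, R=juliet -> take RIGHT -> juliet
i=2: L=hotel R=hotel -> agree -> hotel
i=3: L=bravo, R=juliet=BASE -> take LEFT -> bravo
Index 1 -> juliet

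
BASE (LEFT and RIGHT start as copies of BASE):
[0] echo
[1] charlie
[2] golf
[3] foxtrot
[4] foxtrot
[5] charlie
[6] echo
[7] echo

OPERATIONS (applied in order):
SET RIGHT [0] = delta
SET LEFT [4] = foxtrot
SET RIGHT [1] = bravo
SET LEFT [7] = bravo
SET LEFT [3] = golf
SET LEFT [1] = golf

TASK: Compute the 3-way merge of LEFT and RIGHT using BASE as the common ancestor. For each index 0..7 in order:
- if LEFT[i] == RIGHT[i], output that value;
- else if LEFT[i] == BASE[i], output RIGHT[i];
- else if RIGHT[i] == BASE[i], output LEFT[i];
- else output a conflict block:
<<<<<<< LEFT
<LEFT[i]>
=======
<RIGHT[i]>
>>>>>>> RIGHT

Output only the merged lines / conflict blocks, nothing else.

Answer: delta
<<<<<<< LEFT
golf
=======
bravo
>>>>>>> RIGHT
golf
golf
foxtrot
charlie
echo
bravo

Derivation:
Final LEFT:  [echo, golf, golf, golf, foxtrot, charlie, echo, bravo]
Final RIGHT: [delta, bravo, golf, foxtrot, foxtrot, charlie, echo, echo]
i=0: L=echo=BASE, R=delta -> take RIGHT -> delta
i=1: BASE=charlie L=golf R=bravo all differ -> CONFLICT
i=2: L=golf R=golf -> agree -> golf
i=3: L=golf, R=foxtrot=BASE -> take LEFT -> golf
i=4: L=foxtrot R=foxtrot -> agree -> foxtrot
i=5: L=charlie R=charlie -> agree -> charlie
i=6: L=echo R=echo -> agree -> echo
i=7: L=bravo, R=echo=BASE -> take LEFT -> bravo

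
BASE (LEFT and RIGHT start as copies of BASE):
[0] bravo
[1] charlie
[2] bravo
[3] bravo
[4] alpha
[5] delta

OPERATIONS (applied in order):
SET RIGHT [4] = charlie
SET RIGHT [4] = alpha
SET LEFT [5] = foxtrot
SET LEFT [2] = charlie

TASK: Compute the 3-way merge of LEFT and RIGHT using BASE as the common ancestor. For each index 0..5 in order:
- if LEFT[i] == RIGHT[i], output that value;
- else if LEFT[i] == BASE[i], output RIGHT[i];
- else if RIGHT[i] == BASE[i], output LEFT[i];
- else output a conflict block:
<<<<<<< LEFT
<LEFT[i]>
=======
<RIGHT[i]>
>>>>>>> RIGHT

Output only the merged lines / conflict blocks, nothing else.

Final LEFT:  [bravo, charlie, charlie, bravo, alpha, foxtrot]
Final RIGHT: [bravo, charlie, bravo, bravo, alpha, delta]
i=0: L=bravo R=bravo -> agree -> bravo
i=1: L=charlie R=charlie -> agree -> charlie
i=2: L=charlie, R=bravo=BASE -> take LEFT -> charlie
i=3: L=bravo R=bravo -> agree -> bravo
i=4: L=alpha R=alpha -> agree -> alpha
i=5: L=foxtrot, R=delta=BASE -> take LEFT -> foxtrot

Answer: bravo
charlie
charlie
bravo
alpha
foxtrot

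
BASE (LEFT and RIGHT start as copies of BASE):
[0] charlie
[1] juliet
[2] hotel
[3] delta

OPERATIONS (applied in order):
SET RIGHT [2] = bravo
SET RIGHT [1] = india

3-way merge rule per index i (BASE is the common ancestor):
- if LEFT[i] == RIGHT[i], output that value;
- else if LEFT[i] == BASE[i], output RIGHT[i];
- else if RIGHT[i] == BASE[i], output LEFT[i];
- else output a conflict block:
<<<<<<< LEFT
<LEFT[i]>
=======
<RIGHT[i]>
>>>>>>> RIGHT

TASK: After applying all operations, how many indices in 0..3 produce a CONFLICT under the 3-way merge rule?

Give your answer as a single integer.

Final LEFT:  [charlie, juliet, hotel, delta]
Final RIGHT: [charlie, india, bravo, delta]
i=0: L=charlie R=charlie -> agree -> charlie
i=1: L=juliet=BASE, R=india -> take RIGHT -> india
i=2: L=hotel=BASE, R=bravo -> take RIGHT -> bravo
i=3: L=delta R=delta -> agree -> delta
Conflict count: 0

Answer: 0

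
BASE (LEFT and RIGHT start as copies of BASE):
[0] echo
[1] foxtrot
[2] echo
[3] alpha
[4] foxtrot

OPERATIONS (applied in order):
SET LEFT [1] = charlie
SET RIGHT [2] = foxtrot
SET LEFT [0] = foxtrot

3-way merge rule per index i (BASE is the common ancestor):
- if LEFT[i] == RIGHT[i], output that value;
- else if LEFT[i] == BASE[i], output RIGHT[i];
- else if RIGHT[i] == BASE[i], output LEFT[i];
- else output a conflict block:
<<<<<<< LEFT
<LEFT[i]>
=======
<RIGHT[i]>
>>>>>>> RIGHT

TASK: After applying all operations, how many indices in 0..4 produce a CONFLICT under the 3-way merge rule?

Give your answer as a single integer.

Final LEFT:  [foxtrot, charlie, echo, alpha, foxtrot]
Final RIGHT: [echo, foxtrot, foxtrot, alpha, foxtrot]
i=0: L=foxtrot, R=echo=BASE -> take LEFT -> foxtrot
i=1: L=charlie, R=foxtrot=BASE -> take LEFT -> charlie
i=2: L=echo=BASE, R=foxtrot -> take RIGHT -> foxtrot
i=3: L=alpha R=alpha -> agree -> alpha
i=4: L=foxtrot R=foxtrot -> agree -> foxtrot
Conflict count: 0

Answer: 0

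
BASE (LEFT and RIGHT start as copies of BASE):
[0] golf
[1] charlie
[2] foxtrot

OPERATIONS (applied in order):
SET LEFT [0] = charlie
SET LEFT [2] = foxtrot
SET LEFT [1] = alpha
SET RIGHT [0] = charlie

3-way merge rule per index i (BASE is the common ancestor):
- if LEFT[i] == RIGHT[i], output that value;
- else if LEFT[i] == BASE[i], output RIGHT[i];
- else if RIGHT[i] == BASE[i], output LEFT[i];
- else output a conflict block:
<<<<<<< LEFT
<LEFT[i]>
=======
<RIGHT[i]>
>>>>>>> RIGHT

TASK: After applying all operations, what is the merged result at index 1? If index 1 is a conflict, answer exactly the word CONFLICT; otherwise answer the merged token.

Answer: alpha

Derivation:
Final LEFT:  [charlie, alpha, foxtrot]
Final RIGHT: [charlie, charlie, foxtrot]
i=0: L=charlie R=charlie -> agree -> charlie
i=1: L=alpha, R=charlie=BASE -> take LEFT -> alpha
i=2: L=foxtrot R=foxtrot -> agree -> foxtrot
Index 1 -> alpha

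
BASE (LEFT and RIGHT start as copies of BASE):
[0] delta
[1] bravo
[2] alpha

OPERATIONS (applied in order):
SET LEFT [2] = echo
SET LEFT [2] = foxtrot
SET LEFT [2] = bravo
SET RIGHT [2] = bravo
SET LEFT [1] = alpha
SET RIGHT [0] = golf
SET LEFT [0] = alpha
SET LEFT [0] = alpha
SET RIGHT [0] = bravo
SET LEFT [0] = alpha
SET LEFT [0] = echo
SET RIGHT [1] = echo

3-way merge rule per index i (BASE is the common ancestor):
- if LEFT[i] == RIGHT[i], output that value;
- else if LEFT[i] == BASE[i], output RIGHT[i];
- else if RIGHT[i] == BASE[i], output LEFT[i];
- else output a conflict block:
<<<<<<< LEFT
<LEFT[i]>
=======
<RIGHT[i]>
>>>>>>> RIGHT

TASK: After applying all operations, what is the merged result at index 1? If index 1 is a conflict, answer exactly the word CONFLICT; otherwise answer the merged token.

Answer: CONFLICT

Derivation:
Final LEFT:  [echo, alpha, bravo]
Final RIGHT: [bravo, echo, bravo]
i=0: BASE=delta L=echo R=bravo all differ -> CONFLICT
i=1: BASE=bravo L=alpha R=echo all differ -> CONFLICT
i=2: L=bravo R=bravo -> agree -> bravo
Index 1 -> CONFLICT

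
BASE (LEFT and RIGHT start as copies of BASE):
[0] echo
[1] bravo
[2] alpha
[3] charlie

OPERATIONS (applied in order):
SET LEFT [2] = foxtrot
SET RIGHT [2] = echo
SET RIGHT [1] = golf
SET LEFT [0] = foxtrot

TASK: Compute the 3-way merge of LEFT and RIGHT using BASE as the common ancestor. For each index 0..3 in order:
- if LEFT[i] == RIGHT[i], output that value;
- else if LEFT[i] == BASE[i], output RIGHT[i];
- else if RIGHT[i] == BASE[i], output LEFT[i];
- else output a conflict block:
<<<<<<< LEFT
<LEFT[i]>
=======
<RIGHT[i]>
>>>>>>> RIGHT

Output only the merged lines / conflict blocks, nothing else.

Final LEFT:  [foxtrot, bravo, foxtrot, charlie]
Final RIGHT: [echo, golf, echo, charlie]
i=0: L=foxtrot, R=echo=BASE -> take LEFT -> foxtrot
i=1: L=bravo=BASE, R=golf -> take RIGHT -> golf
i=2: BASE=alpha L=foxtrot R=echo all differ -> CONFLICT
i=3: L=charlie R=charlie -> agree -> charlie

Answer: foxtrot
golf
<<<<<<< LEFT
foxtrot
=======
echo
>>>>>>> RIGHT
charlie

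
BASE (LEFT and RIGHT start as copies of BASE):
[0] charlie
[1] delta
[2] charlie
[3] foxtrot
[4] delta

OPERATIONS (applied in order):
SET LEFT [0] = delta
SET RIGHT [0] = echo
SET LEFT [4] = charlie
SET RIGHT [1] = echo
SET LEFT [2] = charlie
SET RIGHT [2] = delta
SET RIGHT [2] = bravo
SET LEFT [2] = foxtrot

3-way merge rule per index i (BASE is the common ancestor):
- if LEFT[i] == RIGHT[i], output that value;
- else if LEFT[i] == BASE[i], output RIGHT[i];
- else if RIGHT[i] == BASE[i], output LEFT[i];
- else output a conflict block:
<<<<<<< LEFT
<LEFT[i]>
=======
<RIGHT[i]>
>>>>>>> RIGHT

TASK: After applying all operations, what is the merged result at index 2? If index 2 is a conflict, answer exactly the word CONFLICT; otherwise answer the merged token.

Final LEFT:  [delta, delta, foxtrot, foxtrot, charlie]
Final RIGHT: [echo, echo, bravo, foxtrot, delta]
i=0: BASE=charlie L=delta R=echo all differ -> CONFLICT
i=1: L=delta=BASE, R=echo -> take RIGHT -> echo
i=2: BASE=charlie L=foxtrot R=bravo all differ -> CONFLICT
i=3: L=foxtrot R=foxtrot -> agree -> foxtrot
i=4: L=charlie, R=delta=BASE -> take LEFT -> charlie
Index 2 -> CONFLICT

Answer: CONFLICT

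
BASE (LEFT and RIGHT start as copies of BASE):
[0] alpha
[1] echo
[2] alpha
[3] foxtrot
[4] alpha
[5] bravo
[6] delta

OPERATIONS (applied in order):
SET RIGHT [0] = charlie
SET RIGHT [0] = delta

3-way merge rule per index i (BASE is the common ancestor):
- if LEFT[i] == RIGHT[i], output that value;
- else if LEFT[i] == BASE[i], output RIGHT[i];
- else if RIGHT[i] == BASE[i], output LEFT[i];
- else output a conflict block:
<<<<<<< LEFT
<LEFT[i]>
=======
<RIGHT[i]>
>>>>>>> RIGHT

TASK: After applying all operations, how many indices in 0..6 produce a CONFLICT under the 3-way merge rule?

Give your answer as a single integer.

Answer: 0

Derivation:
Final LEFT:  [alpha, echo, alpha, foxtrot, alpha, bravo, delta]
Final RIGHT: [delta, echo, alpha, foxtrot, alpha, bravo, delta]
i=0: L=alpha=BASE, R=delta -> take RIGHT -> delta
i=1: L=echo R=echo -> agree -> echo
i=2: L=alpha R=alpha -> agree -> alpha
i=3: L=foxtrot R=foxtrot -> agree -> foxtrot
i=4: L=alpha R=alpha -> agree -> alpha
i=5: L=bravo R=bravo -> agree -> bravo
i=6: L=delta R=delta -> agree -> delta
Conflict count: 0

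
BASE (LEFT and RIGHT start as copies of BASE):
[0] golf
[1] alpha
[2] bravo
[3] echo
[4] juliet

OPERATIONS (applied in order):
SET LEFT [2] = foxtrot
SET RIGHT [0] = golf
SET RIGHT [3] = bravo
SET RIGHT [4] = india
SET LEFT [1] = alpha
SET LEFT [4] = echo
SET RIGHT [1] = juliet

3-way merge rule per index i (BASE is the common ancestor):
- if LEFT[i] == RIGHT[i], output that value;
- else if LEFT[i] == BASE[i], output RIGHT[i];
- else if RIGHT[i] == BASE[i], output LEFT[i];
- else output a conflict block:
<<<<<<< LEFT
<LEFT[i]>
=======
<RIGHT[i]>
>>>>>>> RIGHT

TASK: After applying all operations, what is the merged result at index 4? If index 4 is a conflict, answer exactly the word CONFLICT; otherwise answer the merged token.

Final LEFT:  [golf, alpha, foxtrot, echo, echo]
Final RIGHT: [golf, juliet, bravo, bravo, india]
i=0: L=golf R=golf -> agree -> golf
i=1: L=alpha=BASE, R=juliet -> take RIGHT -> juliet
i=2: L=foxtrot, R=bravo=BASE -> take LEFT -> foxtrot
i=3: L=echo=BASE, R=bravo -> take RIGHT -> bravo
i=4: BASE=juliet L=echo R=india all differ -> CONFLICT
Index 4 -> CONFLICT

Answer: CONFLICT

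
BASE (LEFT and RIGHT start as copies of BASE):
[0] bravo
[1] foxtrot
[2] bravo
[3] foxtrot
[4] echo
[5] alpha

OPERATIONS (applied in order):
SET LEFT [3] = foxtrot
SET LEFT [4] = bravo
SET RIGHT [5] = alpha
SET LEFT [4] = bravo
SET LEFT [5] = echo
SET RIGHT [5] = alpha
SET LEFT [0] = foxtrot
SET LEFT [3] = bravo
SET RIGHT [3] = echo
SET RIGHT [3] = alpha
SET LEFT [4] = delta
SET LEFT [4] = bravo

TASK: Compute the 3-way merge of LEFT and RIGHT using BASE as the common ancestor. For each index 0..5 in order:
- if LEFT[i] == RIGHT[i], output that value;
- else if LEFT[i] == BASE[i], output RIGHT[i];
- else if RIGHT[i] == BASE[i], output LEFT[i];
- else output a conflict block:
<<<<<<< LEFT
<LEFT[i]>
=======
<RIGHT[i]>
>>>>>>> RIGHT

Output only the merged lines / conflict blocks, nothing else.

Final LEFT:  [foxtrot, foxtrot, bravo, bravo, bravo, echo]
Final RIGHT: [bravo, foxtrot, bravo, alpha, echo, alpha]
i=0: L=foxtrot, R=bravo=BASE -> take LEFT -> foxtrot
i=1: L=foxtrot R=foxtrot -> agree -> foxtrot
i=2: L=bravo R=bravo -> agree -> bravo
i=3: BASE=foxtrot L=bravo R=alpha all differ -> CONFLICT
i=4: L=bravo, R=echo=BASE -> take LEFT -> bravo
i=5: L=echo, R=alpha=BASE -> take LEFT -> echo

Answer: foxtrot
foxtrot
bravo
<<<<<<< LEFT
bravo
=======
alpha
>>>>>>> RIGHT
bravo
echo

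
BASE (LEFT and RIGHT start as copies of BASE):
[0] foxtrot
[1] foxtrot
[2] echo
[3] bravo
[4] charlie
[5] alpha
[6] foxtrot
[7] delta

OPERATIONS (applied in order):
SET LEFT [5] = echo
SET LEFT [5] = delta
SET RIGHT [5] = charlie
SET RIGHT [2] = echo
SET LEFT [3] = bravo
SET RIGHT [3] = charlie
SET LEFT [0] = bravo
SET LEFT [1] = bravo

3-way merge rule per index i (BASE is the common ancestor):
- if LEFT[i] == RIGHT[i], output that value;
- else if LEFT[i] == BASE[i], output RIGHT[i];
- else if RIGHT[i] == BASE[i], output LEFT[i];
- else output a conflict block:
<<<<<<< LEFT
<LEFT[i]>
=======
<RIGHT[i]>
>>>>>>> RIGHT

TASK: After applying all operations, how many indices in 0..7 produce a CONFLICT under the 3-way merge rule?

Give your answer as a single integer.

Final LEFT:  [bravo, bravo, echo, bravo, charlie, delta, foxtrot, delta]
Final RIGHT: [foxtrot, foxtrot, echo, charlie, charlie, charlie, foxtrot, delta]
i=0: L=bravo, R=foxtrot=BASE -> take LEFT -> bravo
i=1: L=bravo, R=foxtrot=BASE -> take LEFT -> bravo
i=2: L=echo R=echo -> agree -> echo
i=3: L=bravo=BASE, R=charlie -> take RIGHT -> charlie
i=4: L=charlie R=charlie -> agree -> charlie
i=5: BASE=alpha L=delta R=charlie all differ -> CONFLICT
i=6: L=foxtrot R=foxtrot -> agree -> foxtrot
i=7: L=delta R=delta -> agree -> delta
Conflict count: 1

Answer: 1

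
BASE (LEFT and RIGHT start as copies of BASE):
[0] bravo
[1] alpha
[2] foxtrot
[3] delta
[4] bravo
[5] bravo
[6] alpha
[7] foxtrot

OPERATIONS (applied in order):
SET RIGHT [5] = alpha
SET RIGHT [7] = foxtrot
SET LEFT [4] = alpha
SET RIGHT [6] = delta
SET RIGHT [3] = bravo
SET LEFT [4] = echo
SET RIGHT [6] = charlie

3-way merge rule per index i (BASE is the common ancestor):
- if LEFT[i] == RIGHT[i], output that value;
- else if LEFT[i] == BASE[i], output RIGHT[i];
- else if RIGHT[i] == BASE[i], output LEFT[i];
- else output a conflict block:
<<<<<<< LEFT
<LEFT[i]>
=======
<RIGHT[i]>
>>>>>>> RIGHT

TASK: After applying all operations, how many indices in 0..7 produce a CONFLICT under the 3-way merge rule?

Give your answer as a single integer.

Answer: 0

Derivation:
Final LEFT:  [bravo, alpha, foxtrot, delta, echo, bravo, alpha, foxtrot]
Final RIGHT: [bravo, alpha, foxtrot, bravo, bravo, alpha, charlie, foxtrot]
i=0: L=bravo R=bravo -> agree -> bravo
i=1: L=alpha R=alpha -> agree -> alpha
i=2: L=foxtrot R=foxtrot -> agree -> foxtrot
i=3: L=delta=BASE, R=bravo -> take RIGHT -> bravo
i=4: L=echo, R=bravo=BASE -> take LEFT -> echo
i=5: L=bravo=BASE, R=alpha -> take RIGHT -> alpha
i=6: L=alpha=BASE, R=charlie -> take RIGHT -> charlie
i=7: L=foxtrot R=foxtrot -> agree -> foxtrot
Conflict count: 0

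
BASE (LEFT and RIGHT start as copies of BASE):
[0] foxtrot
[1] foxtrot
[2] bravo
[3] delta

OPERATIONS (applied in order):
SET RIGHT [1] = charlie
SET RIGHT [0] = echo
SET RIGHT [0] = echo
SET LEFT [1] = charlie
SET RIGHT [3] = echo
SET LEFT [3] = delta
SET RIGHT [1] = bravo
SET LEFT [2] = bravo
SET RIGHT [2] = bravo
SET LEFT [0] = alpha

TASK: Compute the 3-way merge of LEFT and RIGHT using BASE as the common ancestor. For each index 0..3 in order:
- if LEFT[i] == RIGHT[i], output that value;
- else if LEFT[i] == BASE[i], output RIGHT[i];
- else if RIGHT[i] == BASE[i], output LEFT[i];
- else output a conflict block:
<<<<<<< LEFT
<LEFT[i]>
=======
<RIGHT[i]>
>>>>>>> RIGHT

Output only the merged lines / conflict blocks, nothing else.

Answer: <<<<<<< LEFT
alpha
=======
echo
>>>>>>> RIGHT
<<<<<<< LEFT
charlie
=======
bravo
>>>>>>> RIGHT
bravo
echo

Derivation:
Final LEFT:  [alpha, charlie, bravo, delta]
Final RIGHT: [echo, bravo, bravo, echo]
i=0: BASE=foxtrot L=alpha R=echo all differ -> CONFLICT
i=1: BASE=foxtrot L=charlie R=bravo all differ -> CONFLICT
i=2: L=bravo R=bravo -> agree -> bravo
i=3: L=delta=BASE, R=echo -> take RIGHT -> echo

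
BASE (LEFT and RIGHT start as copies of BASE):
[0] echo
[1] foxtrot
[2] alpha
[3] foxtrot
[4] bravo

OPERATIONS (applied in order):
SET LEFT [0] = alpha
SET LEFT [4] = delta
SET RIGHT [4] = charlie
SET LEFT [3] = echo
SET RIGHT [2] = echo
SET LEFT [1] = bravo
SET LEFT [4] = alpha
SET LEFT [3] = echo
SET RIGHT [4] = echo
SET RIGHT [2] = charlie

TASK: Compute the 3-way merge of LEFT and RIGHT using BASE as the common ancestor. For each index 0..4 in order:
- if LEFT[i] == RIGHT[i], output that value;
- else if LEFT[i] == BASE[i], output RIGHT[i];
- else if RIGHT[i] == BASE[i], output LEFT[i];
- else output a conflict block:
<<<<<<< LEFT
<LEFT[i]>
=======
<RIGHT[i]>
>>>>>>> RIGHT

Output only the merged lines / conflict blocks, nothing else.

Answer: alpha
bravo
charlie
echo
<<<<<<< LEFT
alpha
=======
echo
>>>>>>> RIGHT

Derivation:
Final LEFT:  [alpha, bravo, alpha, echo, alpha]
Final RIGHT: [echo, foxtrot, charlie, foxtrot, echo]
i=0: L=alpha, R=echo=BASE -> take LEFT -> alpha
i=1: L=bravo, R=foxtrot=BASE -> take LEFT -> bravo
i=2: L=alpha=BASE, R=charlie -> take RIGHT -> charlie
i=3: L=echo, R=foxtrot=BASE -> take LEFT -> echo
i=4: BASE=bravo L=alpha R=echo all differ -> CONFLICT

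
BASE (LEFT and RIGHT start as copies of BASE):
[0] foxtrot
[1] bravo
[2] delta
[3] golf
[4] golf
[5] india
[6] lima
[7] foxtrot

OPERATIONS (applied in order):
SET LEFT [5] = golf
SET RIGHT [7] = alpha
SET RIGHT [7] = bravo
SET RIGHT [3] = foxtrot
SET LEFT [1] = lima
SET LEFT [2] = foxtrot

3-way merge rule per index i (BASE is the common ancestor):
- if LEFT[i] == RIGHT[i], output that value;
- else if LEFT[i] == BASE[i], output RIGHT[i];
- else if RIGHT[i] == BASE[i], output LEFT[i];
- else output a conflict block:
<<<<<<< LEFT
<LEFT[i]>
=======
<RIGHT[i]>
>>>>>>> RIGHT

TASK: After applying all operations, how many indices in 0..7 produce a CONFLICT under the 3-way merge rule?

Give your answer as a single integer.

Final LEFT:  [foxtrot, lima, foxtrot, golf, golf, golf, lima, foxtrot]
Final RIGHT: [foxtrot, bravo, delta, foxtrot, golf, india, lima, bravo]
i=0: L=foxtrot R=foxtrot -> agree -> foxtrot
i=1: L=lima, R=bravo=BASE -> take LEFT -> lima
i=2: L=foxtrot, R=delta=BASE -> take LEFT -> foxtrot
i=3: L=golf=BASE, R=foxtrot -> take RIGHT -> foxtrot
i=4: L=golf R=golf -> agree -> golf
i=5: L=golf, R=india=BASE -> take LEFT -> golf
i=6: L=lima R=lima -> agree -> lima
i=7: L=foxtrot=BASE, R=bravo -> take RIGHT -> bravo
Conflict count: 0

Answer: 0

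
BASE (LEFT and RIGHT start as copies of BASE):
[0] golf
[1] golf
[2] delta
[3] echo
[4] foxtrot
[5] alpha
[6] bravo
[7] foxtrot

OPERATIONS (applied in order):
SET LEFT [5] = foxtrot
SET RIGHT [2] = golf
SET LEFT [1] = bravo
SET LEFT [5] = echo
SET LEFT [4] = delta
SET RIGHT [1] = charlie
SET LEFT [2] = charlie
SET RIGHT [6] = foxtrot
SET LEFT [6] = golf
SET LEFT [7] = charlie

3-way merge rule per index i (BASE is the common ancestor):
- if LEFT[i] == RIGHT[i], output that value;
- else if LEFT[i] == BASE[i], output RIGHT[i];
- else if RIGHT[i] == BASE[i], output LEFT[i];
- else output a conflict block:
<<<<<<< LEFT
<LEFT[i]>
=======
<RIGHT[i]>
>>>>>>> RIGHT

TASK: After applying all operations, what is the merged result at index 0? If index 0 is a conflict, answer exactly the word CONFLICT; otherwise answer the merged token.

Final LEFT:  [golf, bravo, charlie, echo, delta, echo, golf, charlie]
Final RIGHT: [golf, charlie, golf, echo, foxtrot, alpha, foxtrot, foxtrot]
i=0: L=golf R=golf -> agree -> golf
i=1: BASE=golf L=bravo R=charlie all differ -> CONFLICT
i=2: BASE=delta L=charlie R=golf all differ -> CONFLICT
i=3: L=echo R=echo -> agree -> echo
i=4: L=delta, R=foxtrot=BASE -> take LEFT -> delta
i=5: L=echo, R=alpha=BASE -> take LEFT -> echo
i=6: BASE=bravo L=golf R=foxtrot all differ -> CONFLICT
i=7: L=charlie, R=foxtrot=BASE -> take LEFT -> charlie
Index 0 -> golf

Answer: golf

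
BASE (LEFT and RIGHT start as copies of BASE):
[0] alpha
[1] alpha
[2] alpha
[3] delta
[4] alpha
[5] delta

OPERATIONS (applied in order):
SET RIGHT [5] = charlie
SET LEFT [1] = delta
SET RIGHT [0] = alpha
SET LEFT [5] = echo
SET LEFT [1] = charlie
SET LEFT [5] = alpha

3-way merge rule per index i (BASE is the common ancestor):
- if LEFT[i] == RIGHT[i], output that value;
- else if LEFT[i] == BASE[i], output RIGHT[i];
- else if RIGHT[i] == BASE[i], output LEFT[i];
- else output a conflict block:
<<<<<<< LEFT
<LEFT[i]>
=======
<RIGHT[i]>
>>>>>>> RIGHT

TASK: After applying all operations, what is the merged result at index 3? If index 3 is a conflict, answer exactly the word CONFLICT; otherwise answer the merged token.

Answer: delta

Derivation:
Final LEFT:  [alpha, charlie, alpha, delta, alpha, alpha]
Final RIGHT: [alpha, alpha, alpha, delta, alpha, charlie]
i=0: L=alpha R=alpha -> agree -> alpha
i=1: L=charlie, R=alpha=BASE -> take LEFT -> charlie
i=2: L=alpha R=alpha -> agree -> alpha
i=3: L=delta R=delta -> agree -> delta
i=4: L=alpha R=alpha -> agree -> alpha
i=5: BASE=delta L=alpha R=charlie all differ -> CONFLICT
Index 3 -> delta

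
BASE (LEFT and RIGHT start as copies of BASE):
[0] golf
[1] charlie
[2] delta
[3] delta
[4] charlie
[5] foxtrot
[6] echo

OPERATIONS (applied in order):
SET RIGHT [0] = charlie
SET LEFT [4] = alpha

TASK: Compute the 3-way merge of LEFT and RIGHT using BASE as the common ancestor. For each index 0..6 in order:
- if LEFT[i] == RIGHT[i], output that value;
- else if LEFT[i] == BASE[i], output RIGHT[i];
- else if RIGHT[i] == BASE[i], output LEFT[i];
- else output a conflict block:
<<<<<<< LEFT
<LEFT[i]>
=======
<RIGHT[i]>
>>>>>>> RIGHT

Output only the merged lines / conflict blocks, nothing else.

Final LEFT:  [golf, charlie, delta, delta, alpha, foxtrot, echo]
Final RIGHT: [charlie, charlie, delta, delta, charlie, foxtrot, echo]
i=0: L=golf=BASE, R=charlie -> take RIGHT -> charlie
i=1: L=charlie R=charlie -> agree -> charlie
i=2: L=delta R=delta -> agree -> delta
i=3: L=delta R=delta -> agree -> delta
i=4: L=alpha, R=charlie=BASE -> take LEFT -> alpha
i=5: L=foxtrot R=foxtrot -> agree -> foxtrot
i=6: L=echo R=echo -> agree -> echo

Answer: charlie
charlie
delta
delta
alpha
foxtrot
echo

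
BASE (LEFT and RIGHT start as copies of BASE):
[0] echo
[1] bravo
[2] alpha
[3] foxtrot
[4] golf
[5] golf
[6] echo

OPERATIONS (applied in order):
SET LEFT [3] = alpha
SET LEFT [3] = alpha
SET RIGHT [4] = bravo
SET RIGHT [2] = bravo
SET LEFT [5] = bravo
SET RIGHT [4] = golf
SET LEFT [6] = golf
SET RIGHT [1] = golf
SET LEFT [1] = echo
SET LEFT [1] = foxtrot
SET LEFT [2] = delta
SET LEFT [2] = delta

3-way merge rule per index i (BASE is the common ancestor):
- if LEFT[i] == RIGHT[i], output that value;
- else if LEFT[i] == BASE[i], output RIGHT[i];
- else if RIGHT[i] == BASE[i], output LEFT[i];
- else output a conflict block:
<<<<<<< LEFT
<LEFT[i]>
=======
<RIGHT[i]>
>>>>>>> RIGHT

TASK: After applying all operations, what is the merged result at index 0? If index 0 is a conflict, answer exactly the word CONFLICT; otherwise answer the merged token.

Final LEFT:  [echo, foxtrot, delta, alpha, golf, bravo, golf]
Final RIGHT: [echo, golf, bravo, foxtrot, golf, golf, echo]
i=0: L=echo R=echo -> agree -> echo
i=1: BASE=bravo L=foxtrot R=golf all differ -> CONFLICT
i=2: BASE=alpha L=delta R=bravo all differ -> CONFLICT
i=3: L=alpha, R=foxtrot=BASE -> take LEFT -> alpha
i=4: L=golf R=golf -> agree -> golf
i=5: L=bravo, R=golf=BASE -> take LEFT -> bravo
i=6: L=golf, R=echo=BASE -> take LEFT -> golf
Index 0 -> echo

Answer: echo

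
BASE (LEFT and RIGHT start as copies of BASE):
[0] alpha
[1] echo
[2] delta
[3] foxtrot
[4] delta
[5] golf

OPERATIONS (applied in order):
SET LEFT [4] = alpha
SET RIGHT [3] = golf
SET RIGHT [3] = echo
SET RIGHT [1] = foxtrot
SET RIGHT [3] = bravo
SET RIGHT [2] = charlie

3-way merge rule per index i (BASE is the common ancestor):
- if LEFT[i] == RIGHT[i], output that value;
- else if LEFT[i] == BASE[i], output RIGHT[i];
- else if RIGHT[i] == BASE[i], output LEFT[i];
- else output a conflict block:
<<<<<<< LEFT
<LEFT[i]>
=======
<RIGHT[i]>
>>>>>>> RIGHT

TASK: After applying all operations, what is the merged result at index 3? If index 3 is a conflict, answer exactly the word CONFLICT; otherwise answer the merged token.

Final LEFT:  [alpha, echo, delta, foxtrot, alpha, golf]
Final RIGHT: [alpha, foxtrot, charlie, bravo, delta, golf]
i=0: L=alpha R=alpha -> agree -> alpha
i=1: L=echo=BASE, R=foxtrot -> take RIGHT -> foxtrot
i=2: L=delta=BASE, R=charlie -> take RIGHT -> charlie
i=3: L=foxtrot=BASE, R=bravo -> take RIGHT -> bravo
i=4: L=alpha, R=delta=BASE -> take LEFT -> alpha
i=5: L=golf R=golf -> agree -> golf
Index 3 -> bravo

Answer: bravo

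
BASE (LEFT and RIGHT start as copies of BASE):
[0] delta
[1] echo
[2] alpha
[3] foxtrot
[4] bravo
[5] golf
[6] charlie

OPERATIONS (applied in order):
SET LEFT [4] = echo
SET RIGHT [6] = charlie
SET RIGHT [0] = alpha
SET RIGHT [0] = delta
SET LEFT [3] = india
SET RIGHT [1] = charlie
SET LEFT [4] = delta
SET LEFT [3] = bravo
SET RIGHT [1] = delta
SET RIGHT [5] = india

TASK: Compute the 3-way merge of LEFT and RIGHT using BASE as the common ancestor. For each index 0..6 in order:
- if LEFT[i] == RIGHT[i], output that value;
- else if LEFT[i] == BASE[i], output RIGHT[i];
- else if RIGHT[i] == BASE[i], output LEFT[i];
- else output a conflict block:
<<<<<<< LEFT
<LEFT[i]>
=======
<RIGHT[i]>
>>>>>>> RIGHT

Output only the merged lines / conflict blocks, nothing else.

Answer: delta
delta
alpha
bravo
delta
india
charlie

Derivation:
Final LEFT:  [delta, echo, alpha, bravo, delta, golf, charlie]
Final RIGHT: [delta, delta, alpha, foxtrot, bravo, india, charlie]
i=0: L=delta R=delta -> agree -> delta
i=1: L=echo=BASE, R=delta -> take RIGHT -> delta
i=2: L=alpha R=alpha -> agree -> alpha
i=3: L=bravo, R=foxtrot=BASE -> take LEFT -> bravo
i=4: L=delta, R=bravo=BASE -> take LEFT -> delta
i=5: L=golf=BASE, R=india -> take RIGHT -> india
i=6: L=charlie R=charlie -> agree -> charlie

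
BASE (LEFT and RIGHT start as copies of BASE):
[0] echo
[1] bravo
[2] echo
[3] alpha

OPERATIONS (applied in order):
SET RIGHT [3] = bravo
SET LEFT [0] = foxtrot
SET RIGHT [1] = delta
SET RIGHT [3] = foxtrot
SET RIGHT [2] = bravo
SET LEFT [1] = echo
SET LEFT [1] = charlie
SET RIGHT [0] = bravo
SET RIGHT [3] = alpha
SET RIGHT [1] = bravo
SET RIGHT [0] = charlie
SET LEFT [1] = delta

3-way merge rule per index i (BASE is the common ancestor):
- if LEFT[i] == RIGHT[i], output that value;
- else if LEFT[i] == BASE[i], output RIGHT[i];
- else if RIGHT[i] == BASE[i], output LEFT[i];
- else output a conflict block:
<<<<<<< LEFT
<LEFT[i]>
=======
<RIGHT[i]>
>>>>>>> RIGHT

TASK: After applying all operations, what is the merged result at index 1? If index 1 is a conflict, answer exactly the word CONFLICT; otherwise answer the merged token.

Final LEFT:  [foxtrot, delta, echo, alpha]
Final RIGHT: [charlie, bravo, bravo, alpha]
i=0: BASE=echo L=foxtrot R=charlie all differ -> CONFLICT
i=1: L=delta, R=bravo=BASE -> take LEFT -> delta
i=2: L=echo=BASE, R=bravo -> take RIGHT -> bravo
i=3: L=alpha R=alpha -> agree -> alpha
Index 1 -> delta

Answer: delta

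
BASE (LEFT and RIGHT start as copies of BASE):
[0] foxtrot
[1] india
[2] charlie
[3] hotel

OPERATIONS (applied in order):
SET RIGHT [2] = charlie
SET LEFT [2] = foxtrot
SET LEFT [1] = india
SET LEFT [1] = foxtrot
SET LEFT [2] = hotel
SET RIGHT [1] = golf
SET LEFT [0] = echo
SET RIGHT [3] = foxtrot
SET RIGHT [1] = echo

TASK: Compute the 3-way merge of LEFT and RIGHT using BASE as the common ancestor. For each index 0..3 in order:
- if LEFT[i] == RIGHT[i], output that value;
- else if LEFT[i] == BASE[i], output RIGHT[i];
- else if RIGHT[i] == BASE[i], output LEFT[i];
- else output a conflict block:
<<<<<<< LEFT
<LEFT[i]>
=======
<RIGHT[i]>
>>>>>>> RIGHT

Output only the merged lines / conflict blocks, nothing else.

Answer: echo
<<<<<<< LEFT
foxtrot
=======
echo
>>>>>>> RIGHT
hotel
foxtrot

Derivation:
Final LEFT:  [echo, foxtrot, hotel, hotel]
Final RIGHT: [foxtrot, echo, charlie, foxtrot]
i=0: L=echo, R=foxtrot=BASE -> take LEFT -> echo
i=1: BASE=india L=foxtrot R=echo all differ -> CONFLICT
i=2: L=hotel, R=charlie=BASE -> take LEFT -> hotel
i=3: L=hotel=BASE, R=foxtrot -> take RIGHT -> foxtrot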